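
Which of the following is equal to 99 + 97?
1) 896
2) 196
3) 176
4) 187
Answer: 2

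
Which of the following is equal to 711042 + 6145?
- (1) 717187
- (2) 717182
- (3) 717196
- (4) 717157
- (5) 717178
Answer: 1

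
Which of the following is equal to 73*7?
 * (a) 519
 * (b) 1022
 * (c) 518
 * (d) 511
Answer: d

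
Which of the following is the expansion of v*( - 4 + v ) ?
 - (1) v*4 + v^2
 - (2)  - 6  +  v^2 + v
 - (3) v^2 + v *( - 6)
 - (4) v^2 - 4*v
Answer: 4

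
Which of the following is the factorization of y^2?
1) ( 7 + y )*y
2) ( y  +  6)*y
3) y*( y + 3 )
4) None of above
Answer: 4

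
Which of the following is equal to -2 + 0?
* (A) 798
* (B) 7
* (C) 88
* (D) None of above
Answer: D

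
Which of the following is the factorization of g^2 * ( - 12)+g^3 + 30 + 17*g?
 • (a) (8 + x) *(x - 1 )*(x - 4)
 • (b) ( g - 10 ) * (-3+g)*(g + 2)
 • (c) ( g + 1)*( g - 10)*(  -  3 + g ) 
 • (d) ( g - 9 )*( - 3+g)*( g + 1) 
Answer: c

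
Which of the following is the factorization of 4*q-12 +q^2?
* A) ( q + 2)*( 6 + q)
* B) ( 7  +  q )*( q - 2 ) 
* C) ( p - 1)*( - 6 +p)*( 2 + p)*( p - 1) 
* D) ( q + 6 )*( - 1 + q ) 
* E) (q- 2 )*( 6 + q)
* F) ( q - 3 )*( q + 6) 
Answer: E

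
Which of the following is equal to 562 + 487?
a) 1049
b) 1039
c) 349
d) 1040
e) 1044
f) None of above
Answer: a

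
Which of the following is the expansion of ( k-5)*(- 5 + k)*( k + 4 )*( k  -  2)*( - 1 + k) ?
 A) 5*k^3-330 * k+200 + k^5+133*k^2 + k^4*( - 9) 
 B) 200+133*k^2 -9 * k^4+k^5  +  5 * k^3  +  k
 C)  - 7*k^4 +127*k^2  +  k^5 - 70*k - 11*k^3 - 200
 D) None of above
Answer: A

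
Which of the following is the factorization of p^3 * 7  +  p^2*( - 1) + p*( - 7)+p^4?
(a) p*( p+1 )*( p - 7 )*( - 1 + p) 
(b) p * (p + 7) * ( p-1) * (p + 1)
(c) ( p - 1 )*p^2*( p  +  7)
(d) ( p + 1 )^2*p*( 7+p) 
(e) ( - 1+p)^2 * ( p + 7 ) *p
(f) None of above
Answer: b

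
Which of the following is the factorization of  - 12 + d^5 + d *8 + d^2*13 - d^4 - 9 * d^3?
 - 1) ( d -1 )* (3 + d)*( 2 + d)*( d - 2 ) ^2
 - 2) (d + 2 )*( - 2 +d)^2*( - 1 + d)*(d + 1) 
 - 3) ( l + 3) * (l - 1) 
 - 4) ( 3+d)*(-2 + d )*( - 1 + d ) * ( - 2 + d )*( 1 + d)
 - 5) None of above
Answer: 4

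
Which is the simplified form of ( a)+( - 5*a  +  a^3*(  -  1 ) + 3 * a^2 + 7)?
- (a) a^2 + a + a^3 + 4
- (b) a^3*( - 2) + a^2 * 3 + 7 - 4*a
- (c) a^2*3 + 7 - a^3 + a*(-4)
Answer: c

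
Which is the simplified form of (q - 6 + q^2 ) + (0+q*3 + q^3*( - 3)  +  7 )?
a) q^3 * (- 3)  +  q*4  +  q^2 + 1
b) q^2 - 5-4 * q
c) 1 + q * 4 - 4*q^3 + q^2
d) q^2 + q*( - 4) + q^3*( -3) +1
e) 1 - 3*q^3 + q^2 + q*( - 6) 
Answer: a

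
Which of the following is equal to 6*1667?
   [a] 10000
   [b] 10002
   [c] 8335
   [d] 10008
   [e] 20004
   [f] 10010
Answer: b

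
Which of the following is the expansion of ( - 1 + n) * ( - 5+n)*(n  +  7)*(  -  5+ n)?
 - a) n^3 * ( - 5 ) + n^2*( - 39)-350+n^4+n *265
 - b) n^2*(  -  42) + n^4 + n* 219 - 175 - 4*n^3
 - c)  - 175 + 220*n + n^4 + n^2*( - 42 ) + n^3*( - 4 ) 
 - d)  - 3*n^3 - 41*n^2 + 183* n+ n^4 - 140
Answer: c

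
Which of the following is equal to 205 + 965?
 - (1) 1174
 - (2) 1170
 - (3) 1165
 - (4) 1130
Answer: 2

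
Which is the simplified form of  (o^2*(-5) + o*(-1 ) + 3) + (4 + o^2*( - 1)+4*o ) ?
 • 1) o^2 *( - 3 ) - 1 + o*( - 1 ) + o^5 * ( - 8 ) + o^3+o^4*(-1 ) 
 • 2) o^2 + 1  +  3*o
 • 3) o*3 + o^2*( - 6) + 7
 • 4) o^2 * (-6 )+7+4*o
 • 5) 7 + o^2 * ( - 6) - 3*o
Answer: 3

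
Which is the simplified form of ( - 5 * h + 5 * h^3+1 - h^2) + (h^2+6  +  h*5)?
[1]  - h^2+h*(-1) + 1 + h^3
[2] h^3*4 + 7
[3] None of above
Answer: 3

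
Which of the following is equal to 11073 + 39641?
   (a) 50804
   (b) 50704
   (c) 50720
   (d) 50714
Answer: d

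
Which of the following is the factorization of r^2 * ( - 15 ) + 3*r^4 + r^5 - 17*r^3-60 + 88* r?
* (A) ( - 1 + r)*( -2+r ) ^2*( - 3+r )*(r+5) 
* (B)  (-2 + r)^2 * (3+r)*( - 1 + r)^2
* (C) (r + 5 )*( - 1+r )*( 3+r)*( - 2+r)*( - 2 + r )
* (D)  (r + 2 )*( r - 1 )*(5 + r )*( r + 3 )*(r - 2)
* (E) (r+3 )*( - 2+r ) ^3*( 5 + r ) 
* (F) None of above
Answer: C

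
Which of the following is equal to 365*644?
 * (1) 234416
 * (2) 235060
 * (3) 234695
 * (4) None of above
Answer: 2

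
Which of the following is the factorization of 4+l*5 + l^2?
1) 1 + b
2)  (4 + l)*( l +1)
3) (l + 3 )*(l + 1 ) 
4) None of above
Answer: 2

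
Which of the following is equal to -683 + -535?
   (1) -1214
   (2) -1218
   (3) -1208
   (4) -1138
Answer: 2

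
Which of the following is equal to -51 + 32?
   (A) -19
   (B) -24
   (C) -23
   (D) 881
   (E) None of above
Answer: A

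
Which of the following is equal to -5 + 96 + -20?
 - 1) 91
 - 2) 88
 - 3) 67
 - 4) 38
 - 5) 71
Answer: 5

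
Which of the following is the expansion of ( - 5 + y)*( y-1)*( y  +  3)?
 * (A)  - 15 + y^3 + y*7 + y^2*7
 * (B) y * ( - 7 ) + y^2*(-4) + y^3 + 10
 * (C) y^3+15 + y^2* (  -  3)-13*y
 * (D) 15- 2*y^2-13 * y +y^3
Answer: C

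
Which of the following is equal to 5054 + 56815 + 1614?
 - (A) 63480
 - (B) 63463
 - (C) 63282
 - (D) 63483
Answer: D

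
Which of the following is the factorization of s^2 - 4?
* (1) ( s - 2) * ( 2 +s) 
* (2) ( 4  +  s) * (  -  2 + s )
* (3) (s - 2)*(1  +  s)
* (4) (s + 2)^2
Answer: 1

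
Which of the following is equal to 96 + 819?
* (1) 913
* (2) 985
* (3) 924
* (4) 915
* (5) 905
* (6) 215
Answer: 4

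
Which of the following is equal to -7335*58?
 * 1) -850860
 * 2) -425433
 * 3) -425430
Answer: 3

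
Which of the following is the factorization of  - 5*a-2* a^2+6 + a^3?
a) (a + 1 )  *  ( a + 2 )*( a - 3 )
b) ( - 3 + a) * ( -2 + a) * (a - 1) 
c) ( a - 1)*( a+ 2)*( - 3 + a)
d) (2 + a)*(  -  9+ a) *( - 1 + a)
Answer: c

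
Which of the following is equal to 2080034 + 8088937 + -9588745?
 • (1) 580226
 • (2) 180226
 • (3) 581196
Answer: 1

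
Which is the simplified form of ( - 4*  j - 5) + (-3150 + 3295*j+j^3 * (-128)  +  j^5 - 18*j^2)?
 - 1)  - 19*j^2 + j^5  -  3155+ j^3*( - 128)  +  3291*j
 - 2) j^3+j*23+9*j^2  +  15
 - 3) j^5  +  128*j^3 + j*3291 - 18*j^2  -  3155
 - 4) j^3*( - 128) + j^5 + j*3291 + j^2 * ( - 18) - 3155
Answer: 4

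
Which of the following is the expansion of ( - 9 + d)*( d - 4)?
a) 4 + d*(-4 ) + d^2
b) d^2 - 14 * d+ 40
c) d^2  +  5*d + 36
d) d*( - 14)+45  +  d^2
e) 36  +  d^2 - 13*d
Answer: e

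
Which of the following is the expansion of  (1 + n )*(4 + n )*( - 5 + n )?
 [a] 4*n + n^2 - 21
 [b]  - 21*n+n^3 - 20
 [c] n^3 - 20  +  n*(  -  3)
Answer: b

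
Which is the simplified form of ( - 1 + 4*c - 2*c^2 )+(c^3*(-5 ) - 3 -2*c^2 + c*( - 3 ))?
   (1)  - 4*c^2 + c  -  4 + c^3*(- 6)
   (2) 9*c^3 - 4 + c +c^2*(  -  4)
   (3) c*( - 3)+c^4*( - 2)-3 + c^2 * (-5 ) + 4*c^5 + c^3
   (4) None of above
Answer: 4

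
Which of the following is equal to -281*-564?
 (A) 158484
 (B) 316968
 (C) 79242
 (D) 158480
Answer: A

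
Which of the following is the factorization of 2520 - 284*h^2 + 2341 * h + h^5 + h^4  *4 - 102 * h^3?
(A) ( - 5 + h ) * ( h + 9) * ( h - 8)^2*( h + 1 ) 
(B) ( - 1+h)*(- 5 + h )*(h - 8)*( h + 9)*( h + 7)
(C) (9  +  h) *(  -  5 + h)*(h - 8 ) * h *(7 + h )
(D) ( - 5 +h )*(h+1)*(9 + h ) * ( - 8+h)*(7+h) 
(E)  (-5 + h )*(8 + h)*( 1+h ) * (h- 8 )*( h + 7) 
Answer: D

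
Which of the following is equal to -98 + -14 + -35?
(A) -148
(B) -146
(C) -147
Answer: C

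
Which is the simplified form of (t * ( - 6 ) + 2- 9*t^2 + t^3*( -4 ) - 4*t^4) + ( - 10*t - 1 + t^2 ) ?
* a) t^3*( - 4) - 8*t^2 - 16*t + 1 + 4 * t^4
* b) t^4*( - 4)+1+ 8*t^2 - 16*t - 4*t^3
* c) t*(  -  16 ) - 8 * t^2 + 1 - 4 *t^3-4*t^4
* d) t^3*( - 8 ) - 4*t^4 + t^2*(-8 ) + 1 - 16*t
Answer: c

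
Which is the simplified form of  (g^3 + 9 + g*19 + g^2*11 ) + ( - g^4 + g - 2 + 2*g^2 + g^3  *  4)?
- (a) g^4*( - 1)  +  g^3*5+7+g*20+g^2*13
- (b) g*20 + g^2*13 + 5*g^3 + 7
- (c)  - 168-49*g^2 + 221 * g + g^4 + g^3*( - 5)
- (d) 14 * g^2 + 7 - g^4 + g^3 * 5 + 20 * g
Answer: a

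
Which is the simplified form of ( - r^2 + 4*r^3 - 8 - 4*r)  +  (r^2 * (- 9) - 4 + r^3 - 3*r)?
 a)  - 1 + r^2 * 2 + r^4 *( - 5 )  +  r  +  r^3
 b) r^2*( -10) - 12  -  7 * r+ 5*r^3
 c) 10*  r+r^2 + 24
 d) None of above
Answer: b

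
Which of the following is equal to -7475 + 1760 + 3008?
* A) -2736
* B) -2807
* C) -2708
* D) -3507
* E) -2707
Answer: E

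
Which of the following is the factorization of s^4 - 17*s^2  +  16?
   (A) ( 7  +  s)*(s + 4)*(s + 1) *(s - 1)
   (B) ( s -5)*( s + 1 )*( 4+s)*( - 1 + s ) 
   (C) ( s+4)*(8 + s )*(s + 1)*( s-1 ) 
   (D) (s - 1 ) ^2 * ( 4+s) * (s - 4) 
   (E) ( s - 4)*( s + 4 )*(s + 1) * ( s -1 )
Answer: E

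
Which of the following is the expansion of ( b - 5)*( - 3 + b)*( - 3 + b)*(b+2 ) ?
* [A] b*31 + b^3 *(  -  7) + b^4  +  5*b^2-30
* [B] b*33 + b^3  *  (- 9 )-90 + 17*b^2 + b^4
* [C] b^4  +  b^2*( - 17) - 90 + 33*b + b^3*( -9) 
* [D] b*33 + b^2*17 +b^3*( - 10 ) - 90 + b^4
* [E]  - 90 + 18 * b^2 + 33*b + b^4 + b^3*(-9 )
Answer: B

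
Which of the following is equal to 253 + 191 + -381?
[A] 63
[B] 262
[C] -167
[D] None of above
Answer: A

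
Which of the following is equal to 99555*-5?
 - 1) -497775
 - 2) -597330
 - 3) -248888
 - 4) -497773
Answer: 1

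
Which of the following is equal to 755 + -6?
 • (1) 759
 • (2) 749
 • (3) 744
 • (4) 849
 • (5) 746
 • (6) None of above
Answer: 2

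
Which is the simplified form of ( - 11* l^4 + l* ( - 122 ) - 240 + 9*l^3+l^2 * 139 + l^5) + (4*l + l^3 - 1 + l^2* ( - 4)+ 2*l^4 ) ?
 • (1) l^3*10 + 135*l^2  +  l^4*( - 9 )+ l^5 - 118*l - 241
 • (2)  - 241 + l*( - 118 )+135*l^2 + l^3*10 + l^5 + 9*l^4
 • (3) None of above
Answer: 1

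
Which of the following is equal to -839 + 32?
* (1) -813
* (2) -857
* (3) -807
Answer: 3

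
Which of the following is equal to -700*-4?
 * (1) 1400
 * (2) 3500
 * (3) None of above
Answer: 3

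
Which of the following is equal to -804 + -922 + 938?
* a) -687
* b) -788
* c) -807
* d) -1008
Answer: b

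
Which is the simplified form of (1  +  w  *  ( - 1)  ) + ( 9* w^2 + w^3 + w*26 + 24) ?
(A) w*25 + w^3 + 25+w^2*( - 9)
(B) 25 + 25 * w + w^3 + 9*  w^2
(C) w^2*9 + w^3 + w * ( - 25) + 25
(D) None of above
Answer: B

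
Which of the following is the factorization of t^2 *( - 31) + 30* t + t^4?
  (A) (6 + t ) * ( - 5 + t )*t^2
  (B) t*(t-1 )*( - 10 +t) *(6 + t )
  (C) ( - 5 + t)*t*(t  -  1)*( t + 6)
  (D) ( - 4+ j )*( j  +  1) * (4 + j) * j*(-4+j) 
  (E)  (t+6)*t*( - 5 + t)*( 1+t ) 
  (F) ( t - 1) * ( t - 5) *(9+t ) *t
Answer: C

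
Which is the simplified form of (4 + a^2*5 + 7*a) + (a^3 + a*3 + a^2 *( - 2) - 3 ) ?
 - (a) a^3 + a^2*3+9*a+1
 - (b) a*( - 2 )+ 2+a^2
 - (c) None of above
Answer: c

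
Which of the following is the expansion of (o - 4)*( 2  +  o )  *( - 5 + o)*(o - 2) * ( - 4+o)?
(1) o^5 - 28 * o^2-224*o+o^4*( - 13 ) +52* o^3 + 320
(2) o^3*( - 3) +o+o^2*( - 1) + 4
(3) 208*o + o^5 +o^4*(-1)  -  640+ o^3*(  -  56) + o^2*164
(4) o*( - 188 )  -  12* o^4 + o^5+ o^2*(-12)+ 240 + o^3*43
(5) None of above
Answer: 1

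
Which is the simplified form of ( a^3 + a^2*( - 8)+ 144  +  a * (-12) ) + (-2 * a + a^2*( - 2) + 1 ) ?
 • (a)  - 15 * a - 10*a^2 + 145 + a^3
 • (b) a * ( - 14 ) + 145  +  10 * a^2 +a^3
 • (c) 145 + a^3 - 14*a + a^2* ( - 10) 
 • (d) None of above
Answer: c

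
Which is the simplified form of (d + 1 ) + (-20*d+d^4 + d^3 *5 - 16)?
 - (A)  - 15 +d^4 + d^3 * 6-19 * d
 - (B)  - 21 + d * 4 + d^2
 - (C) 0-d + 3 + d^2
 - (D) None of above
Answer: D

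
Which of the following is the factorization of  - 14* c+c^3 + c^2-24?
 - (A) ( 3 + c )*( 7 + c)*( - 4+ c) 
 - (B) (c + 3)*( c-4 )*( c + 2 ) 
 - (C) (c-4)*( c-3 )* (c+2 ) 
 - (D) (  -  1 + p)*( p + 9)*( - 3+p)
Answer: B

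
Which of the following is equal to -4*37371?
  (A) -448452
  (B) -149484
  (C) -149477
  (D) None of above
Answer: B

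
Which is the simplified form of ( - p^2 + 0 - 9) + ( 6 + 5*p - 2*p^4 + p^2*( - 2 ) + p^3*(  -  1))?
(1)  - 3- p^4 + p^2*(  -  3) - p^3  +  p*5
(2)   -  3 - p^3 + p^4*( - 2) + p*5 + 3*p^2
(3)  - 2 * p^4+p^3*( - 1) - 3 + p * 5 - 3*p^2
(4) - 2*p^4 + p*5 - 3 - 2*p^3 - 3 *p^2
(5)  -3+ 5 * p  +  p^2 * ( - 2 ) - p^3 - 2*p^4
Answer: 3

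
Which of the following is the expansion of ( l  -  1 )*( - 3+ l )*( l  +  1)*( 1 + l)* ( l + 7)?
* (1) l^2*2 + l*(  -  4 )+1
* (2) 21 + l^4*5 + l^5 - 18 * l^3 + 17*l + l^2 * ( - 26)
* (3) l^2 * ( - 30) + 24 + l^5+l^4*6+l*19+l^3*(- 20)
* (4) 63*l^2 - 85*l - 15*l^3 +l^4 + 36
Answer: 2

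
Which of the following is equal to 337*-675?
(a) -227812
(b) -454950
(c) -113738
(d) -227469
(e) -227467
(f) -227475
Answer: f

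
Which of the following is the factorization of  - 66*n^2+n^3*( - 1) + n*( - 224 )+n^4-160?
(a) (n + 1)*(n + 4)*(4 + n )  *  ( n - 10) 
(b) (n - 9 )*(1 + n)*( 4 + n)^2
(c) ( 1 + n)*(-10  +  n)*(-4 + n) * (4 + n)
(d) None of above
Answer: a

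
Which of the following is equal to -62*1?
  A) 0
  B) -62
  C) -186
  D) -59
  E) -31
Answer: B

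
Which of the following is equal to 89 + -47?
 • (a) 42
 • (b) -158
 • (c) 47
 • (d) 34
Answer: a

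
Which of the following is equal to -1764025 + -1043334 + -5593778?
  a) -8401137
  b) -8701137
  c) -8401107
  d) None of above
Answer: a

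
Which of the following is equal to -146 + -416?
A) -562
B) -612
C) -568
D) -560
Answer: A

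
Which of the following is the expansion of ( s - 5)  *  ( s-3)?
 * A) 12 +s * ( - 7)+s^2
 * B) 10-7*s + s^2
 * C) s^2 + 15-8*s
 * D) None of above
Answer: C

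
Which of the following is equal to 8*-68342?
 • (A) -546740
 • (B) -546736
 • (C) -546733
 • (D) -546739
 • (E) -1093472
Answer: B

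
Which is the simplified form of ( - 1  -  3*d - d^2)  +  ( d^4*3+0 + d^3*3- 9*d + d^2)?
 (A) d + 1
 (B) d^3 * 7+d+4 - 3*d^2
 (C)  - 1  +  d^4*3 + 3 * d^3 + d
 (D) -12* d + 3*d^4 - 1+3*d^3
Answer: D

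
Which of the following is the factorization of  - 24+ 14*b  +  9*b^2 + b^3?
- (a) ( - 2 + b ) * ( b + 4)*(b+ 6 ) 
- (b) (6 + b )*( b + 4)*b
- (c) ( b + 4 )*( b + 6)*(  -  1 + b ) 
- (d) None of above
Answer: c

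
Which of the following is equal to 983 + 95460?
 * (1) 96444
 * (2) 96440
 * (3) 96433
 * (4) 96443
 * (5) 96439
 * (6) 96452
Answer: 4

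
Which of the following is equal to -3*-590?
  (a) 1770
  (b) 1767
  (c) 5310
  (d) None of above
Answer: a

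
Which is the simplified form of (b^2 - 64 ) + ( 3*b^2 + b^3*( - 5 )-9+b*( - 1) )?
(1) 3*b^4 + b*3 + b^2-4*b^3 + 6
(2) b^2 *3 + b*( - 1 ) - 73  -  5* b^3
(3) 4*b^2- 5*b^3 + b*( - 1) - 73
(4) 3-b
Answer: 3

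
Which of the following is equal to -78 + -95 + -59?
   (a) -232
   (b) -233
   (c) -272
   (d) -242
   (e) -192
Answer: a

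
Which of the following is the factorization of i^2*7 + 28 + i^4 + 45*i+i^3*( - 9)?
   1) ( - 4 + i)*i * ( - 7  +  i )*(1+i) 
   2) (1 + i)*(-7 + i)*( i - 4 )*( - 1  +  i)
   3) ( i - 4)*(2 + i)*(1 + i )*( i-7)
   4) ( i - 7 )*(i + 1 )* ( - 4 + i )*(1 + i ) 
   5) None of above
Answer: 4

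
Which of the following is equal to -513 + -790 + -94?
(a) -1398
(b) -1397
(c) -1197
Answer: b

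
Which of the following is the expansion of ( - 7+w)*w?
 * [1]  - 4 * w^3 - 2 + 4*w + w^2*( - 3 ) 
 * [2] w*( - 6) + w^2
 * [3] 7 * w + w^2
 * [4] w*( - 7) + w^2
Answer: 4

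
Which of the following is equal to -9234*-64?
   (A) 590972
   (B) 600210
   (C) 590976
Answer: C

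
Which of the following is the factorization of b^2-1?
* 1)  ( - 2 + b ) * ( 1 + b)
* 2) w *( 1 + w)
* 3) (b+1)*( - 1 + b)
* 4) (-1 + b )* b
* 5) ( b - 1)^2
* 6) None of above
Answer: 3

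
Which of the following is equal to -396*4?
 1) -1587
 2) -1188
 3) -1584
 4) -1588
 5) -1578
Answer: 3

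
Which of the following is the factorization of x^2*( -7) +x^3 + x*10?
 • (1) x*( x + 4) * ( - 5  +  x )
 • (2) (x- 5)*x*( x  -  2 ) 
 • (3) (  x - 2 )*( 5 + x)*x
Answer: 2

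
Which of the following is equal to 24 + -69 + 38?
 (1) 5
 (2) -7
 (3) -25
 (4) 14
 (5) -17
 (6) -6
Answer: 2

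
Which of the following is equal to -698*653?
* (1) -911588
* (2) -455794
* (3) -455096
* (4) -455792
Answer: 2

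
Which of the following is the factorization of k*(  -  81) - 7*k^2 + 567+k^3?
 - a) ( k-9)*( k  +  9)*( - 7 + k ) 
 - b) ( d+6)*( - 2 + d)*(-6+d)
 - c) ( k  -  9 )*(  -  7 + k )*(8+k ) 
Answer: a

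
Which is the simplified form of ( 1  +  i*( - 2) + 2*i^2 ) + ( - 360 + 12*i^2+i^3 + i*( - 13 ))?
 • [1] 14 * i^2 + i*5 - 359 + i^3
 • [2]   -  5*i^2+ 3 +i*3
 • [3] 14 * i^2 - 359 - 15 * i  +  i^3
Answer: 3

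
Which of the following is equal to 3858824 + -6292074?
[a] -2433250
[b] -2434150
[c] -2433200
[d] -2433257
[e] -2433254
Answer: a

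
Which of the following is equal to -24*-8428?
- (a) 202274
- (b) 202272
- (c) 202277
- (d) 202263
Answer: b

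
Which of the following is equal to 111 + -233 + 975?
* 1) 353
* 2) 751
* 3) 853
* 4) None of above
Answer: 3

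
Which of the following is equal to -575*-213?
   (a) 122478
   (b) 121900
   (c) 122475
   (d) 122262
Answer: c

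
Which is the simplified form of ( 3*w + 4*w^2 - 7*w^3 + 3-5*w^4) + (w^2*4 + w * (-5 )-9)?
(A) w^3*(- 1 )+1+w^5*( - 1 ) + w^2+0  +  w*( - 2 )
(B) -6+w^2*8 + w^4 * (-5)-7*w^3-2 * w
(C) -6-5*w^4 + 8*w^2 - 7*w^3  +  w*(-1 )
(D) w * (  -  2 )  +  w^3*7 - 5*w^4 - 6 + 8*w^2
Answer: B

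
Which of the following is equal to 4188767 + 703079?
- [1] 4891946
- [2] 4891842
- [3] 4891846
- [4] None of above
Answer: 3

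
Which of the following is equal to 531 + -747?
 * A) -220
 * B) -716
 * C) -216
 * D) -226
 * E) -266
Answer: C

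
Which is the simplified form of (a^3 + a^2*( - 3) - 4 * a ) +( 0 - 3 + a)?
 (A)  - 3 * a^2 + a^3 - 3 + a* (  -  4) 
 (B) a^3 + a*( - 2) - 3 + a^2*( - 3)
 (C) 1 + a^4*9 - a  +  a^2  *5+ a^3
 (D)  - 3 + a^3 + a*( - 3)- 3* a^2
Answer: D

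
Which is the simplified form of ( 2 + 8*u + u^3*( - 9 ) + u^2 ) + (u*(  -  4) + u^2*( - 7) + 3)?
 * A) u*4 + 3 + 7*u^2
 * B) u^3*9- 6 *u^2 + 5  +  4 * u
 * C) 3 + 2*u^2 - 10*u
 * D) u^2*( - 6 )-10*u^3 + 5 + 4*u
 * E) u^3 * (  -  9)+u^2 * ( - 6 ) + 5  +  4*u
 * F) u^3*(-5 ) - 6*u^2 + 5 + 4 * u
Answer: E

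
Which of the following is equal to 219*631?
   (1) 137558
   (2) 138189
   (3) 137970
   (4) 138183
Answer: 2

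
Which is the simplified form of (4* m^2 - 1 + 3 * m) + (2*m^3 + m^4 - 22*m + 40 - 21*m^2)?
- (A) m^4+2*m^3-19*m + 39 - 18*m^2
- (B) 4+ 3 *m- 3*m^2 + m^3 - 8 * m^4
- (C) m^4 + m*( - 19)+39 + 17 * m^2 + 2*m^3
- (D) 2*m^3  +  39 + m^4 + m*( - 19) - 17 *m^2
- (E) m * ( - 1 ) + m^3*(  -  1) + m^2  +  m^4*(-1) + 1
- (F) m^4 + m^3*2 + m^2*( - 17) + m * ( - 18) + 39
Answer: D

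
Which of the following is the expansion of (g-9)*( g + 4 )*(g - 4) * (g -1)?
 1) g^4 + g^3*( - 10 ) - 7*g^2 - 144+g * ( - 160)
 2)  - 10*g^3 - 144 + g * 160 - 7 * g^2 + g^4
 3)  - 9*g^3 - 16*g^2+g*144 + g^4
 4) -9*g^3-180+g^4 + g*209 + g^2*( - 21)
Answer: 2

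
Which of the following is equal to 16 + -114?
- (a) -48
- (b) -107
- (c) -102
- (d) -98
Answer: d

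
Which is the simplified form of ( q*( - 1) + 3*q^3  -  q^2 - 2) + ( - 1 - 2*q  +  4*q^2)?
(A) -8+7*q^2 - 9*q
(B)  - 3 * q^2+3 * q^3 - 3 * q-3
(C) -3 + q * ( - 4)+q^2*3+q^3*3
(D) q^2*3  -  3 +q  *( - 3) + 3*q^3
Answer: D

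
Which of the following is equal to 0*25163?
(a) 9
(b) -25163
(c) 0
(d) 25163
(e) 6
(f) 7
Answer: c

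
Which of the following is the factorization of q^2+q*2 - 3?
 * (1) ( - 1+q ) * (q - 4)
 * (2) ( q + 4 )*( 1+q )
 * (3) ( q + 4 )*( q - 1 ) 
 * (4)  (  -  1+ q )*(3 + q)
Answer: 4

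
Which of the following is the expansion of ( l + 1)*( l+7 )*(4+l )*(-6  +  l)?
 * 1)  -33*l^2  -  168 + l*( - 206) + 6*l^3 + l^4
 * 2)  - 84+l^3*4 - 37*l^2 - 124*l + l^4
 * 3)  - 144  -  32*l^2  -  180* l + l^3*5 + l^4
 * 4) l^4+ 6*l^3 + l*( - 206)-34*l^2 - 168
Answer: 1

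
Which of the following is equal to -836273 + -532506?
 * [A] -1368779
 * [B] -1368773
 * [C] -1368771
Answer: A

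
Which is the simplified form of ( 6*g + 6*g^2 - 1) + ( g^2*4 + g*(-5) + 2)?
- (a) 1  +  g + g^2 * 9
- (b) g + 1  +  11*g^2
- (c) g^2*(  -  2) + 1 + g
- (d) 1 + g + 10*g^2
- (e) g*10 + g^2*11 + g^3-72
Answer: d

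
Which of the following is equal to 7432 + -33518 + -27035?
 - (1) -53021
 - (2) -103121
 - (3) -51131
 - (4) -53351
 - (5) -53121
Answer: 5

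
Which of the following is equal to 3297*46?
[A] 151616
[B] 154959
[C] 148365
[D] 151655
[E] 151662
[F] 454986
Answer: E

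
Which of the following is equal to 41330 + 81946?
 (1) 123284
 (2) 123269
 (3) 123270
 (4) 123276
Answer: 4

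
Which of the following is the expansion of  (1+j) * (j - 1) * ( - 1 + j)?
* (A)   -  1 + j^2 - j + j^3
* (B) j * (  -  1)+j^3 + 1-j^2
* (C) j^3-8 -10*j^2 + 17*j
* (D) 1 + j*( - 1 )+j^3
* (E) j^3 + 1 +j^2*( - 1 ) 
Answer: B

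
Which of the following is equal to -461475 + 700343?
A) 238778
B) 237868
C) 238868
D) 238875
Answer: C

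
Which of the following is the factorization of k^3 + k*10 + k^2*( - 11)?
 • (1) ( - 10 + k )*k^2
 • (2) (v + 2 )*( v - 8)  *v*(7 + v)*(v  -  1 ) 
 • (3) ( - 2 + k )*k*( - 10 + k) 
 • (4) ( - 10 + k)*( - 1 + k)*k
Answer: 4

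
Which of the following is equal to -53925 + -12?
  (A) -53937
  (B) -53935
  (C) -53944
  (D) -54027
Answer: A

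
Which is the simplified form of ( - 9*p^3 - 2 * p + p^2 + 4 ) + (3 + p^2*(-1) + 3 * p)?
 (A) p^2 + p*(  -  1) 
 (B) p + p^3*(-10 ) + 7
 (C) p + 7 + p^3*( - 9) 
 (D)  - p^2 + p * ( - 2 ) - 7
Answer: C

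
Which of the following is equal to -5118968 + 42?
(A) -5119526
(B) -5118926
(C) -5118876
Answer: B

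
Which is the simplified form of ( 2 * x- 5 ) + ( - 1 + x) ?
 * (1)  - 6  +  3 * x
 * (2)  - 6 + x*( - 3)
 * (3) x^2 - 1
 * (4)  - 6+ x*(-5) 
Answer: 1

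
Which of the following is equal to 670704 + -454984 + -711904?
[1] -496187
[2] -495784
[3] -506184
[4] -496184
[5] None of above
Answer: 4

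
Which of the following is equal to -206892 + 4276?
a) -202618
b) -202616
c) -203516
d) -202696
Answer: b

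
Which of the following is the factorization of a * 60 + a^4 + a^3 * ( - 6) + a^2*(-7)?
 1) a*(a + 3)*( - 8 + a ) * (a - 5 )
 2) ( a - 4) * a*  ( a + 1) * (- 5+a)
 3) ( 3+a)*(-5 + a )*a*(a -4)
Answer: 3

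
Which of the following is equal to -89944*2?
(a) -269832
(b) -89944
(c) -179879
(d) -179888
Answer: d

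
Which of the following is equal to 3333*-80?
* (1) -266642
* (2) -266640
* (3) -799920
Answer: 2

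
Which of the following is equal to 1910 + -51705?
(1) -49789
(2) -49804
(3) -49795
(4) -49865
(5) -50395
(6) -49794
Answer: 3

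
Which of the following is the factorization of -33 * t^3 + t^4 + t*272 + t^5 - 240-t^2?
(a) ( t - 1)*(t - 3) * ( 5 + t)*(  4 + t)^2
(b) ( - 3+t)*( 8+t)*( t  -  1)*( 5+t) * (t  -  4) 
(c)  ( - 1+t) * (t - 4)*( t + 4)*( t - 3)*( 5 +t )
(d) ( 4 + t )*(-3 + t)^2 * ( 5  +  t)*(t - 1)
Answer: c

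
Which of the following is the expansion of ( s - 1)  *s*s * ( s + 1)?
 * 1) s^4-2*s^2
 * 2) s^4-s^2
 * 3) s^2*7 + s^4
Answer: 2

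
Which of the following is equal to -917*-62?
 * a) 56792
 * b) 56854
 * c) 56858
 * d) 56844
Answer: b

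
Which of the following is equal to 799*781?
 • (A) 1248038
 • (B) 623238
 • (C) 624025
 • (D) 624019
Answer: D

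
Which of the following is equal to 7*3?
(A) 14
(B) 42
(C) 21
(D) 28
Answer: C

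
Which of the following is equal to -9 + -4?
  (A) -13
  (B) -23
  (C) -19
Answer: A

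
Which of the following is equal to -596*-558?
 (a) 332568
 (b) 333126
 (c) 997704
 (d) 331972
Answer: a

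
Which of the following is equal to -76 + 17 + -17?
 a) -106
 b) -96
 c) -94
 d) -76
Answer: d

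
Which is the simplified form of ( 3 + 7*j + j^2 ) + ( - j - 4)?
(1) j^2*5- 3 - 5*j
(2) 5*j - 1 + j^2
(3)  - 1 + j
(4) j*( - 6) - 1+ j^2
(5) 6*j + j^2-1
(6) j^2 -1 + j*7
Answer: 5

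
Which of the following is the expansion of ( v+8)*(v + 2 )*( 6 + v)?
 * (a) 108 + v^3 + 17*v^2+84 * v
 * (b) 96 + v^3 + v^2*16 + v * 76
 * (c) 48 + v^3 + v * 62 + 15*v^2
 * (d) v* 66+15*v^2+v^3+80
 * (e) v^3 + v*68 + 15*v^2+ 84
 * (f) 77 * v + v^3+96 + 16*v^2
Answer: b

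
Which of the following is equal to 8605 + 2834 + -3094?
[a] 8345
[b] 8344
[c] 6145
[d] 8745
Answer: a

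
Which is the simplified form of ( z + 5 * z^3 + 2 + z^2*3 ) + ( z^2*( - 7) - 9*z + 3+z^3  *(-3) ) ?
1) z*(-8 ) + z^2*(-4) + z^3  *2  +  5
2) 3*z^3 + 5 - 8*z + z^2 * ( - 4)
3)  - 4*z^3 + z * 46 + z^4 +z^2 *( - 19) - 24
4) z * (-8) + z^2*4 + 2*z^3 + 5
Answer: 1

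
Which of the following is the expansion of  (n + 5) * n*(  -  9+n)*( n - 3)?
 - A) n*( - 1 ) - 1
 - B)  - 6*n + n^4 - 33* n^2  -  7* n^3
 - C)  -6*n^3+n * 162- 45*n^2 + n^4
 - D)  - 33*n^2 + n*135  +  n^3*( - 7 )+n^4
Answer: D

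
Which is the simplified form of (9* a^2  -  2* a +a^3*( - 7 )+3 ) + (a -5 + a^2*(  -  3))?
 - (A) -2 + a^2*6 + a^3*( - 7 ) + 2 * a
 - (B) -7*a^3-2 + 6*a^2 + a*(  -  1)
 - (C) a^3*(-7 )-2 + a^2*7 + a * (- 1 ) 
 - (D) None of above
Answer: B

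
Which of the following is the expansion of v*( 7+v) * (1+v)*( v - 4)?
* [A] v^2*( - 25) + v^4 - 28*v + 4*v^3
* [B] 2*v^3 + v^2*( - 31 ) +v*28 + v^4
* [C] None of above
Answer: A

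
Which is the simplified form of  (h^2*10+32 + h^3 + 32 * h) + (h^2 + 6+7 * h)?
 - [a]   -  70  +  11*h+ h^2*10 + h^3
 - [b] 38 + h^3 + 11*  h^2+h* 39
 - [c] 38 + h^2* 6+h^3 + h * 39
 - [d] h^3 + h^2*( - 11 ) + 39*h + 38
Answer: b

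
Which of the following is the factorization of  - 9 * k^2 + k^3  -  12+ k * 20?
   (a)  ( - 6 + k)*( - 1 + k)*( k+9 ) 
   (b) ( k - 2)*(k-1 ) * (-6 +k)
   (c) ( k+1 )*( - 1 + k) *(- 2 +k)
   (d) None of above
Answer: b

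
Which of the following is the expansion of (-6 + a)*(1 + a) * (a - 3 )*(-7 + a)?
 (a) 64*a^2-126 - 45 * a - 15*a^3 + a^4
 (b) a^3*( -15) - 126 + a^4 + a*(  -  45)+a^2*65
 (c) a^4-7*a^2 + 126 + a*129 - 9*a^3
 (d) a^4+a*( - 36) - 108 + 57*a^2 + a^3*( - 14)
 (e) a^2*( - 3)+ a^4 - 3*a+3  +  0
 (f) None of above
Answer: b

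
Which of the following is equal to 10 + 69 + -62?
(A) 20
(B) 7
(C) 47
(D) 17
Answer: D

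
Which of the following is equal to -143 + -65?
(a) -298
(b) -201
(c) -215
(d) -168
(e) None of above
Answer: e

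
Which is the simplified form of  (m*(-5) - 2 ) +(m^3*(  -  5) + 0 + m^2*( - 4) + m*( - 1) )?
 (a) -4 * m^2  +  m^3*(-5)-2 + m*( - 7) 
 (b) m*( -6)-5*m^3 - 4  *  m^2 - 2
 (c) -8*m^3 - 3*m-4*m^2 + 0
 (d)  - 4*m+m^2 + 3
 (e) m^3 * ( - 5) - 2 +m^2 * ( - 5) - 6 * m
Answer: b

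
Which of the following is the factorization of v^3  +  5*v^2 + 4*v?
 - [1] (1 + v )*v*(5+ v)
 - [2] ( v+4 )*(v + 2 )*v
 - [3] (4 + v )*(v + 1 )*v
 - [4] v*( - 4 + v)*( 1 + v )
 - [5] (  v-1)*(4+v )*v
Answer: 3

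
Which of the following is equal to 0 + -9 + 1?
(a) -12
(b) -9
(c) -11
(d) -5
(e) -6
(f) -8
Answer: f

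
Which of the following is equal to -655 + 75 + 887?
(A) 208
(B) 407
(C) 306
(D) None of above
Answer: D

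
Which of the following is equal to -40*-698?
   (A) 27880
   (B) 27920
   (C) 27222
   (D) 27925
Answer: B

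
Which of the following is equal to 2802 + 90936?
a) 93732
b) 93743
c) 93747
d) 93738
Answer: d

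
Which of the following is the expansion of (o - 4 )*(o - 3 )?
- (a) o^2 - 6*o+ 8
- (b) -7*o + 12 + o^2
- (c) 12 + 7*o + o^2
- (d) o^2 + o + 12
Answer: b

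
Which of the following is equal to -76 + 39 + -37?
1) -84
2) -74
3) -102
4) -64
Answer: 2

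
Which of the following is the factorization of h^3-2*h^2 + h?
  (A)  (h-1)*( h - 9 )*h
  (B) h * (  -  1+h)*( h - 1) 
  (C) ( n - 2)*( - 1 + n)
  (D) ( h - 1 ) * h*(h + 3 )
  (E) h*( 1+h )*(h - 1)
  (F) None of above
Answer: B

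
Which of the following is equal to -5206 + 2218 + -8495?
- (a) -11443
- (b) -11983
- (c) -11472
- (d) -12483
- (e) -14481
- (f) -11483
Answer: f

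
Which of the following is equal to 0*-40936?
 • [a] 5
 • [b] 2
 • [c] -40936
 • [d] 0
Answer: d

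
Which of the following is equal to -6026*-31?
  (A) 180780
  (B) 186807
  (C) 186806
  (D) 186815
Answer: C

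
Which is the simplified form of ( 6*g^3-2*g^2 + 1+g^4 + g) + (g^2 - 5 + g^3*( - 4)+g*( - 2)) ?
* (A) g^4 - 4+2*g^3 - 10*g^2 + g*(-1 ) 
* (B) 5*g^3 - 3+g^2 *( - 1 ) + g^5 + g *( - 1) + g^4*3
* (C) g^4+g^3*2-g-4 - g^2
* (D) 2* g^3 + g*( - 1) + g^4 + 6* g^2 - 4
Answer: C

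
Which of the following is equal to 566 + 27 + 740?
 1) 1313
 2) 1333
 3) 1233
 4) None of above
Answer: 2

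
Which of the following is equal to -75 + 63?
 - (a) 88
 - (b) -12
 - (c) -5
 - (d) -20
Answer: b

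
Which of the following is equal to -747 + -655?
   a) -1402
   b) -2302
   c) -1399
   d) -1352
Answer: a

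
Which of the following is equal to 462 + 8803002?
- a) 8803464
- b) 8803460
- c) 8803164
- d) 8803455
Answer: a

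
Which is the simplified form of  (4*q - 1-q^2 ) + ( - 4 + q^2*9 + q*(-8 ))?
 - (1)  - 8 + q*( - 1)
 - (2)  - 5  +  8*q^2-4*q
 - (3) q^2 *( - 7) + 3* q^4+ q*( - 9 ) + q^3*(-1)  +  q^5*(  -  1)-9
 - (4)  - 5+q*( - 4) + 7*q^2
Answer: 2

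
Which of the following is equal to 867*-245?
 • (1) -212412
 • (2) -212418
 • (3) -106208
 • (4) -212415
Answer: 4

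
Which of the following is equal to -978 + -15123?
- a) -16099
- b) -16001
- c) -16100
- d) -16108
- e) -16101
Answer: e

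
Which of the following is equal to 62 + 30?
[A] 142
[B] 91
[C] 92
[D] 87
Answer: C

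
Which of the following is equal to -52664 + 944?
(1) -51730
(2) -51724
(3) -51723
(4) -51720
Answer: 4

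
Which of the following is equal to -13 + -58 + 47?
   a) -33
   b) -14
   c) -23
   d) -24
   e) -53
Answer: d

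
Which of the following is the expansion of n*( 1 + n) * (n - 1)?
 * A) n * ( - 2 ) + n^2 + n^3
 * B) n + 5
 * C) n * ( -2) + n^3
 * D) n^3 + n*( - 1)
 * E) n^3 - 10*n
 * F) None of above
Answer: D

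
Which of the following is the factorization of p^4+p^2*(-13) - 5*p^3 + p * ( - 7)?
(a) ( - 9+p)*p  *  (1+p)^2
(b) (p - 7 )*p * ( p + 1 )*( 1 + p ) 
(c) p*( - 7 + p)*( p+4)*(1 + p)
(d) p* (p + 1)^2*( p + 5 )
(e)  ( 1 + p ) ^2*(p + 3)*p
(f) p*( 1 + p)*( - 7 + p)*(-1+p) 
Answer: b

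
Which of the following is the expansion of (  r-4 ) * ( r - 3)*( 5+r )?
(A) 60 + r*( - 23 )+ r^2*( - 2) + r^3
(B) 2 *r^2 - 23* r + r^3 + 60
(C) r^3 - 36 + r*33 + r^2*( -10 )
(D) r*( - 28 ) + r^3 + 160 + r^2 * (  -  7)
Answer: A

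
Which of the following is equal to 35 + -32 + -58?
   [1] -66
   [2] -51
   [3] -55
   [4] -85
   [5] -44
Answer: 3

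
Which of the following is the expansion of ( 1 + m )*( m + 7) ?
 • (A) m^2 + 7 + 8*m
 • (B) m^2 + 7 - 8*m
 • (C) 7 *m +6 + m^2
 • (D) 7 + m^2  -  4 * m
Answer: A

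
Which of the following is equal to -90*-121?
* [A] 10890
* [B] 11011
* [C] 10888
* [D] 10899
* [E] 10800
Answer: A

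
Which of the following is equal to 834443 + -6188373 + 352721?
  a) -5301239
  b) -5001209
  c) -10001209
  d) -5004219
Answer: b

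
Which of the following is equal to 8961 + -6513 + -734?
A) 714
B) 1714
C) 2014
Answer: B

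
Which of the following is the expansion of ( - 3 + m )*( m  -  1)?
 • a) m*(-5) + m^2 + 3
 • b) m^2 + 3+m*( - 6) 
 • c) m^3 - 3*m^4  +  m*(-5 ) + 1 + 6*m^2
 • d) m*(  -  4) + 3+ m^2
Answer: d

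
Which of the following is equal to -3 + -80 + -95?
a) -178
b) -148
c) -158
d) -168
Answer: a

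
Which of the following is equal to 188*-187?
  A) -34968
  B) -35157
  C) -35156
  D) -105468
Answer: C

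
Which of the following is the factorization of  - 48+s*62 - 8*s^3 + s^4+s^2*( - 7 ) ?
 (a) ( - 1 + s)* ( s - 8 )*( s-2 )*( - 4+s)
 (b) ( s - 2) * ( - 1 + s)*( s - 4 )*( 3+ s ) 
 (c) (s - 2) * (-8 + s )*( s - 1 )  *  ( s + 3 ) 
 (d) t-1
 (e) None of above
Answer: c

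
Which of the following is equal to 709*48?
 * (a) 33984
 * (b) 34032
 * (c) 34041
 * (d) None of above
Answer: b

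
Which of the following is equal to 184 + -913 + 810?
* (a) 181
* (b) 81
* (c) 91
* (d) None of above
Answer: b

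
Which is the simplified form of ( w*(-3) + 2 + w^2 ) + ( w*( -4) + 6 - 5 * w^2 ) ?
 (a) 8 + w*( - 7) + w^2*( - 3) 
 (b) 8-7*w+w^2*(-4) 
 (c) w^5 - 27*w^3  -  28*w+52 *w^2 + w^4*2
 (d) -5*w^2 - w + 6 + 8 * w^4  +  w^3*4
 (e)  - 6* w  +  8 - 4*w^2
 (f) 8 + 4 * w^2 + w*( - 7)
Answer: b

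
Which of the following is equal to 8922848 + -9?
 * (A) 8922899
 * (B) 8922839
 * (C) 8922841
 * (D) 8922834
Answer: B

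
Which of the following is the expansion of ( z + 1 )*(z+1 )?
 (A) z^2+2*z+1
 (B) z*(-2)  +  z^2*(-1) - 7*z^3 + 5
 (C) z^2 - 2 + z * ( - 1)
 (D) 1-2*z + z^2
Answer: A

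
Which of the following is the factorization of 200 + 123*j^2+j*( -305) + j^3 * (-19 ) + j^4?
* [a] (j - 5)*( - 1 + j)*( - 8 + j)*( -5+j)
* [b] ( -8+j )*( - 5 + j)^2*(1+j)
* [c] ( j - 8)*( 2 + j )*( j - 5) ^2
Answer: a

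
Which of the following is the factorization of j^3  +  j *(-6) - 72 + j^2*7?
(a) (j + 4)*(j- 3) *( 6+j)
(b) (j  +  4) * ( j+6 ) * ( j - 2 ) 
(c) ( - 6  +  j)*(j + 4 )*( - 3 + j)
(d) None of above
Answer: a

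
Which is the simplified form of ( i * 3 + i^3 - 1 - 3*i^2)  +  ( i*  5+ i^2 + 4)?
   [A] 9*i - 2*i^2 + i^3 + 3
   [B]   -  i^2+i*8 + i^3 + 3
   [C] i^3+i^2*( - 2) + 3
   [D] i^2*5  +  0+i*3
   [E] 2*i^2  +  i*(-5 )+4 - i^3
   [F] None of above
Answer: F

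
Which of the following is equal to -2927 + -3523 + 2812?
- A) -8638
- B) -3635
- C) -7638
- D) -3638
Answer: D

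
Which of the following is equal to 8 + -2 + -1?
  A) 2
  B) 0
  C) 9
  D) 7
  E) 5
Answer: E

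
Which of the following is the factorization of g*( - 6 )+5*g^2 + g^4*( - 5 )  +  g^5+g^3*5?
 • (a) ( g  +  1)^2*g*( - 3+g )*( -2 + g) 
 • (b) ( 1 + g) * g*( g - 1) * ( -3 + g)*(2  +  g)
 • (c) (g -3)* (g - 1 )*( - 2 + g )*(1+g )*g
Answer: c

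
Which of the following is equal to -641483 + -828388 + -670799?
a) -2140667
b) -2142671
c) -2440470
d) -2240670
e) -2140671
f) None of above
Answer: f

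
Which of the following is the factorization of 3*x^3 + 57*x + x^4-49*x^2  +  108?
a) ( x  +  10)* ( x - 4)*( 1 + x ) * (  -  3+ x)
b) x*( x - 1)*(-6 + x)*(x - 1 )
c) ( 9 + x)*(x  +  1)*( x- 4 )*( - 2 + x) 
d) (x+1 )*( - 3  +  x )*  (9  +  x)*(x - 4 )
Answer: d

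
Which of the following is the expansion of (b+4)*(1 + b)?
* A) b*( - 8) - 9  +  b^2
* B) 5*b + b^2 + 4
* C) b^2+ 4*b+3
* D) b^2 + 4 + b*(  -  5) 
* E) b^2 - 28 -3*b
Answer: B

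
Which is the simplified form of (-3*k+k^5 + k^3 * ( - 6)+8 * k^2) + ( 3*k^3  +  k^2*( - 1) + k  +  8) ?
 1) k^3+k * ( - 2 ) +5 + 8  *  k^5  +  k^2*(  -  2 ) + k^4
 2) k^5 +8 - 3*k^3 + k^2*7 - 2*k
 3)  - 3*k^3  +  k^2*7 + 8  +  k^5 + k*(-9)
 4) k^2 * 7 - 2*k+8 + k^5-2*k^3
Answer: 2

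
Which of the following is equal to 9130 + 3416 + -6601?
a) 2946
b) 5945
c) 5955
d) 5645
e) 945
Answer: b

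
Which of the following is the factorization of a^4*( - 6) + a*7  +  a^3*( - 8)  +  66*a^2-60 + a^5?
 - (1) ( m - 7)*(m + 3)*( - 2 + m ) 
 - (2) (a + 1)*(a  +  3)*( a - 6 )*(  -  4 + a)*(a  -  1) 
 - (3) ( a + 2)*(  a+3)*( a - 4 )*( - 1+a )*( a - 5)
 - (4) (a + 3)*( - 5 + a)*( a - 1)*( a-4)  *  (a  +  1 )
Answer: 4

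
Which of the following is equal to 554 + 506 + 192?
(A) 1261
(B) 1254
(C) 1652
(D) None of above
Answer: D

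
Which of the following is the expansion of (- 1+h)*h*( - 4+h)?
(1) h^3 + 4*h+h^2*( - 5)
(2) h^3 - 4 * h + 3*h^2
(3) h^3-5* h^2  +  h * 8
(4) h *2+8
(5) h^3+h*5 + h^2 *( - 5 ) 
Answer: 1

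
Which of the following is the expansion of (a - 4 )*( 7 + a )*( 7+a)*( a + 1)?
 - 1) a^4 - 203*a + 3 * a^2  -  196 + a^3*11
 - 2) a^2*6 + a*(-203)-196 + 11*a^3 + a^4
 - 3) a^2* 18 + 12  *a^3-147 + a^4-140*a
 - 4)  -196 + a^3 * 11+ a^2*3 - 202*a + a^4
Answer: 1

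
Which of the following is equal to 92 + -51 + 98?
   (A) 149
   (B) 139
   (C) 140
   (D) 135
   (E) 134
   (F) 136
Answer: B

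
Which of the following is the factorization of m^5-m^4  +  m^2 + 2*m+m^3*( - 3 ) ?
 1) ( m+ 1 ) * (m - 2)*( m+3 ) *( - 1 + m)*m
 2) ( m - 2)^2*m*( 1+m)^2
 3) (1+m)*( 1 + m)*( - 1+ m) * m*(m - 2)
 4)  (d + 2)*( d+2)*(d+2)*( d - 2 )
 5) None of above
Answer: 3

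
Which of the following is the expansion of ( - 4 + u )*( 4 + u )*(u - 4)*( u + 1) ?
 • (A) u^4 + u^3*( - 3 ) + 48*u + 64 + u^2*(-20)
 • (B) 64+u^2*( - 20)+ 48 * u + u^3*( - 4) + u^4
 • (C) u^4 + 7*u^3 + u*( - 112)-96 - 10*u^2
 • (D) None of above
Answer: A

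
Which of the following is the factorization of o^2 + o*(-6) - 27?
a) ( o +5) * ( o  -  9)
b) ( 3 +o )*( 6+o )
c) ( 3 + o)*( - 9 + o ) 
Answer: c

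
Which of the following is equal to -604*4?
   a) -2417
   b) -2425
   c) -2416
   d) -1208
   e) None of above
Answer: c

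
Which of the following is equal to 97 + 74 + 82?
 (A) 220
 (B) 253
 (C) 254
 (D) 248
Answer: B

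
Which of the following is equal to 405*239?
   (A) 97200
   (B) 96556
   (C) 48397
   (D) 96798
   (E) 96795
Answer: E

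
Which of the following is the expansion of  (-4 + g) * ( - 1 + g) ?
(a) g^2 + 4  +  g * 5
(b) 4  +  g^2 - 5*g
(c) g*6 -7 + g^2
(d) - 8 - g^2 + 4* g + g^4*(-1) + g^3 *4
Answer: b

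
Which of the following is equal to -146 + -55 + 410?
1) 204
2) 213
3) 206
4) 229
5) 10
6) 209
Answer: 6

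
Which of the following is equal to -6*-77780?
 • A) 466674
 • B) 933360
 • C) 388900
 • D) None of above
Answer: D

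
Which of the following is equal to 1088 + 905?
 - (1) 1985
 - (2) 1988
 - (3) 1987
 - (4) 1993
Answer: 4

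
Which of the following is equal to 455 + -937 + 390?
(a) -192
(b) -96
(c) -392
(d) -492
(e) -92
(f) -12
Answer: e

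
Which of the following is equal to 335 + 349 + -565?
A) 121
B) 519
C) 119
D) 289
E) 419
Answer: C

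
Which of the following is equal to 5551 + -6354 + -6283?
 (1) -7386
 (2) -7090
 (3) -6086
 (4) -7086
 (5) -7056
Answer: 4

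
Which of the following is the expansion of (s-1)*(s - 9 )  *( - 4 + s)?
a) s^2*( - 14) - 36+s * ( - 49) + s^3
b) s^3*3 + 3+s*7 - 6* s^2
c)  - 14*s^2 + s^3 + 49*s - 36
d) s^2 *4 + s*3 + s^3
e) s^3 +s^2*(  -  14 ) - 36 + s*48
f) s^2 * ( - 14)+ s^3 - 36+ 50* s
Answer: c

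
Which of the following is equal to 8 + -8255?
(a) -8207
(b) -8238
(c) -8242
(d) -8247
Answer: d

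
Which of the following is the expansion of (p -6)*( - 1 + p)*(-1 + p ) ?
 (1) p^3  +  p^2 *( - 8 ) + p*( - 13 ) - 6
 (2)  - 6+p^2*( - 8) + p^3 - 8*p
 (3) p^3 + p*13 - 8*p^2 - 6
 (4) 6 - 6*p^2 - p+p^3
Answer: 3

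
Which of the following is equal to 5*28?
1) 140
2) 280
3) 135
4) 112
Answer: 1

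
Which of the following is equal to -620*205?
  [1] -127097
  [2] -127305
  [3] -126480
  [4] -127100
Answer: 4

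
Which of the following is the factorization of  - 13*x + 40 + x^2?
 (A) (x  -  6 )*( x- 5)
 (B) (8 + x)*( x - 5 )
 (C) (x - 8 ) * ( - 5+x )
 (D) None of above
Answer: C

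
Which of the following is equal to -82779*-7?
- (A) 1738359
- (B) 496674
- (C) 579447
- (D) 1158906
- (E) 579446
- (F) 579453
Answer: F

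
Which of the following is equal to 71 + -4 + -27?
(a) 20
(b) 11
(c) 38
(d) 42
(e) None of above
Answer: e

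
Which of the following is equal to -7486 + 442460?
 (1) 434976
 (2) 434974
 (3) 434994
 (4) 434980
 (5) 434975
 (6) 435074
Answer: 2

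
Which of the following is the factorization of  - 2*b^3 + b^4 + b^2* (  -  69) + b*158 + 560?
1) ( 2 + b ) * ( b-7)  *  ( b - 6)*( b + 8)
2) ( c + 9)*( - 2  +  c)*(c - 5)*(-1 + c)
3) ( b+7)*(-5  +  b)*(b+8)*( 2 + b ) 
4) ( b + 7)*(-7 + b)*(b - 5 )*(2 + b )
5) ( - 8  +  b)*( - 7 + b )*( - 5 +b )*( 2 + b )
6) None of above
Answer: 6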